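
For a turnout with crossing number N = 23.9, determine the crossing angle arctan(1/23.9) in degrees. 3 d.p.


1/N = 1/23.9 = 0.041841
angle = arctan(0.041841) = 0.041817 rad
angle = 0.041817 * 180/pi = 2.396 degrees

2.396


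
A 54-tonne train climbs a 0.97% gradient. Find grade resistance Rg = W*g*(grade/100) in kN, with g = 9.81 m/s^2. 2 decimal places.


Rg = W * 9.81 * grade / 100
Rg = 54 * 9.81 * 0.97 / 100
Rg = 529.74 * 0.0097
Rg = 5.14 kN

5.14


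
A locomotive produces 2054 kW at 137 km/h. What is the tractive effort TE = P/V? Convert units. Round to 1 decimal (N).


Convert: P = 2054 kW = 2054000 W
V = 137 / 3.6 = 38.0556 m/s
TE = 2054000 / 38.0556
TE = 53973.7 N

53973.7


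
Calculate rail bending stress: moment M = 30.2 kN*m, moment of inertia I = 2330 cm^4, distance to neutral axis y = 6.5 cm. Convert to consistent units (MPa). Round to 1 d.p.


Convert units:
M = 30.2 kN*m = 30200000 N*mm
y = 6.5 cm = 65 mm
I = 2330 cm^4 = 23300000 mm^4
sigma = 30200000 * 65 / 23300000
sigma = 84.2 MPa

84.2


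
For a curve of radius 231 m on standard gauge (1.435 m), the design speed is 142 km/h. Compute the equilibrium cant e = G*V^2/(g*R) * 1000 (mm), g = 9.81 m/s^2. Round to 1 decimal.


Convert speed: V = 142 / 3.6 = 39.4444 m/s
Apply formula: e = 1.435 * 39.4444^2 / (9.81 * 231)
e = 1.435 * 1555.8642 / 2266.11
e = 0.985241 m = 985.2 mm

985.2


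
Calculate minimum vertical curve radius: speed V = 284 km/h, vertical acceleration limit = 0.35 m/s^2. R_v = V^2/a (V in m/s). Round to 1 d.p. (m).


Convert speed: V = 284 / 3.6 = 78.8889 m/s
V^2 = 6223.4568 m^2/s^2
R_v = 6223.4568 / 0.35
R_v = 17781.3 m

17781.3


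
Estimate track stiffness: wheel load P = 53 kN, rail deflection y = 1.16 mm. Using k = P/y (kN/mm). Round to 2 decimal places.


Track stiffness k = P / y
k = 53 / 1.16
k = 45.69 kN/mm

45.69


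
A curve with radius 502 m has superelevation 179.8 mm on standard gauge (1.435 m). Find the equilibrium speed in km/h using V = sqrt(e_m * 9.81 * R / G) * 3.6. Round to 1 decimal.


Convert cant: e = 179.8 mm = 0.1798 m
V_ms = sqrt(0.1798 * 9.81 * 502 / 1.435)
V_ms = sqrt(617.036011) = 24.8402 m/s
V = 24.8402 * 3.6 = 89.4 km/h

89.4


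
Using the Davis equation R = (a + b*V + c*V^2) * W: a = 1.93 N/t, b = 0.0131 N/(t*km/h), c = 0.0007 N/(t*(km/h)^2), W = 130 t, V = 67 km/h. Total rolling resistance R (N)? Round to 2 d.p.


b*V = 0.0131 * 67 = 0.8777
c*V^2 = 0.0007 * 4489 = 3.1423
R_per_t = 1.93 + 0.8777 + 3.1423 = 5.95 N/t
R_total = 5.95 * 130 = 773.50 N

773.50


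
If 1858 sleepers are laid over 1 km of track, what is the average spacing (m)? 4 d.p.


Spacing = 1000 m / number of sleepers
Spacing = 1000 / 1858
Spacing = 0.5382 m

0.5382


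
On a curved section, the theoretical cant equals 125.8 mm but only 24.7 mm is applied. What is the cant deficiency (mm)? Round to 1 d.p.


Cant deficiency = equilibrium cant - actual cant
CD = 125.8 - 24.7
CD = 101.1 mm

101.1


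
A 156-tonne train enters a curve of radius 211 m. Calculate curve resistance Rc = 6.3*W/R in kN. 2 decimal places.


Rc = 6.3 * W / R
Rc = 6.3 * 156 / 211
Rc = 982.8 / 211
Rc = 4.66 kN

4.66


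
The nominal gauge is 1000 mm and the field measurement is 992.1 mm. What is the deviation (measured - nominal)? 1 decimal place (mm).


Deviation = measured - nominal
Deviation = 992.1 - 1000
Deviation = -7.9 mm

-7.9


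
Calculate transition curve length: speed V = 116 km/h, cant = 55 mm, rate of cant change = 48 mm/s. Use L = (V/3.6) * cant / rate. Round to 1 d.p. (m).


Convert speed: V = 116 / 3.6 = 32.2222 m/s
L = 32.2222 * 55 / 48
L = 1772.2222 / 48
L = 36.9 m

36.9


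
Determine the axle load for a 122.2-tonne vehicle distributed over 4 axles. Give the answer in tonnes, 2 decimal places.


Load per axle = total weight / number of axles
Load = 122.2 / 4
Load = 30.55 tonnes

30.55


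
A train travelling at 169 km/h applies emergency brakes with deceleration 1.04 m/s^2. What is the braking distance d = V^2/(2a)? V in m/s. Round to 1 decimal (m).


Convert speed: V = 169 / 3.6 = 46.9444 m/s
V^2 = 2203.7809
d = 2203.7809 / (2 * 1.04)
d = 2203.7809 / 2.08
d = 1059.5 m

1059.5


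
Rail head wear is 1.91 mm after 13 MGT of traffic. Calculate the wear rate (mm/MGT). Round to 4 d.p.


Wear rate = total wear / cumulative tonnage
Rate = 1.91 / 13
Rate = 0.1469 mm/MGT

0.1469


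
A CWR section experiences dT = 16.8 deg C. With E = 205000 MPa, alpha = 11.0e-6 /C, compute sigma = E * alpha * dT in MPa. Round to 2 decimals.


sigma = E * alpha * dT
sigma = 205000 * 11.0e-6 * 16.8
sigma = 2.255 * 16.8
sigma = 37.88 MPa

37.88


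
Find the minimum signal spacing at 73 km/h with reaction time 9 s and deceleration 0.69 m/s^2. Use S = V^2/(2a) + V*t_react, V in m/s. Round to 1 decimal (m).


V = 73 / 3.6 = 20.2778 m/s
Braking distance = 20.2778^2 / (2*0.69) = 297.9625 m
Sighting distance = 20.2778 * 9 = 182.5 m
S = 297.9625 + 182.5 = 480.5 m

480.5


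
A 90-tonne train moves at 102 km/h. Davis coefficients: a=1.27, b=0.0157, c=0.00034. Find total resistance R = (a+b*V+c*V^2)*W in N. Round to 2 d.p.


b*V = 0.0157 * 102 = 1.6014
c*V^2 = 0.00034 * 10404 = 3.53736
R_per_t = 1.27 + 1.6014 + 3.53736 = 6.40876 N/t
R_total = 6.40876 * 90 = 576.79 N

576.79


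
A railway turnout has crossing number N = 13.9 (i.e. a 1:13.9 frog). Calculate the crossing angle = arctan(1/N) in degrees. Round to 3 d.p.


1/N = 1/13.9 = 0.071942
angle = arctan(0.071942) = 0.071819 rad
angle = 0.071819 * 180/pi = 4.115 degrees

4.115


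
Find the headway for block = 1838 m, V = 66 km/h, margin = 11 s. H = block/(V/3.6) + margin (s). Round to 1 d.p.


V = 66 / 3.6 = 18.3333 m/s
Block traversal time = 1838 / 18.3333 = 100.2545 s
Headway = 100.2545 + 11
Headway = 111.3 s

111.3


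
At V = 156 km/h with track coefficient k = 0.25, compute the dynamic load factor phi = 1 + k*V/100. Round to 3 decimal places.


phi = 1 + k * V / 100
phi = 1 + 0.25 * 156 / 100
phi = 1 + 0.39
phi = 1.390

1.390


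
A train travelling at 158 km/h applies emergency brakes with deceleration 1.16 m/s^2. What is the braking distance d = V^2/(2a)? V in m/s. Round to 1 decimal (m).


Convert speed: V = 158 / 3.6 = 43.8889 m/s
V^2 = 1926.2346
d = 1926.2346 / (2 * 1.16)
d = 1926.2346 / 2.32
d = 830.3 m

830.3


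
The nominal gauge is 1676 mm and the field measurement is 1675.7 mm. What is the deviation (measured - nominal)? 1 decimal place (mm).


Deviation = measured - nominal
Deviation = 1675.7 - 1676
Deviation = -0.3 mm

-0.3


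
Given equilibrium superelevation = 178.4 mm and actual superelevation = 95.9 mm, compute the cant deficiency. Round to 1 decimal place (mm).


Cant deficiency = equilibrium cant - actual cant
CD = 178.4 - 95.9
CD = 82.5 mm

82.5


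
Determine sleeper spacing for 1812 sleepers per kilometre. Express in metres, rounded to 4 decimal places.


Spacing = 1000 m / number of sleepers
Spacing = 1000 / 1812
Spacing = 0.5519 m

0.5519


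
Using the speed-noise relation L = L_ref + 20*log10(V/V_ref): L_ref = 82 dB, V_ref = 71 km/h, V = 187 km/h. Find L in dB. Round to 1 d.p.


V/V_ref = 187 / 71 = 2.633803
log10(2.633803) = 0.420583
20 * 0.420583 = 8.4117
L = 82 + 8.4117 = 90.4 dB

90.4


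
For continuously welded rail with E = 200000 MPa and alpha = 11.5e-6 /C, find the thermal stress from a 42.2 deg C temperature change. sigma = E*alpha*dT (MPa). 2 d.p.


sigma = E * alpha * dT
sigma = 200000 * 11.5e-6 * 42.2
sigma = 2.3 * 42.2
sigma = 97.06 MPa

97.06


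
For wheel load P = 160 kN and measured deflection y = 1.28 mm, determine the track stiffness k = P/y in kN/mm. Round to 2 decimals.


Track stiffness k = P / y
k = 160 / 1.28
k = 125.00 kN/mm

125.00


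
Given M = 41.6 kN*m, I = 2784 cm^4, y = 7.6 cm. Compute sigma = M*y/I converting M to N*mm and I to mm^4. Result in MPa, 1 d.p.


Convert units:
M = 41.6 kN*m = 41600000 N*mm
y = 7.6 cm = 76 mm
I = 2784 cm^4 = 27840000 mm^4
sigma = 41600000 * 76 / 27840000
sigma = 113.6 MPa

113.6


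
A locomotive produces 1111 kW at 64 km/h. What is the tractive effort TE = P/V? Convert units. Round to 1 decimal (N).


Convert: P = 1111 kW = 1111000 W
V = 64 / 3.6 = 17.7778 m/s
TE = 1111000 / 17.7778
TE = 62493.8 N

62493.8


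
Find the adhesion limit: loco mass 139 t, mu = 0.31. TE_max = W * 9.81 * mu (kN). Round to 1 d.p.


TE_max = W * g * mu
TE_max = 139 * 9.81 * 0.31
TE_max = 1363.59 * 0.31
TE_max = 422.7 kN

422.7


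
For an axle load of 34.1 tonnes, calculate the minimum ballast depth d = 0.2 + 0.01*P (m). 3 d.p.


d = 0.2 + 0.01 * 34.1
d = 0.2 + 0.341
d = 0.541 m

0.541


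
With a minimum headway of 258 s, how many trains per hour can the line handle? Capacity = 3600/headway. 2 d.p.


Capacity = 3600 / headway
Capacity = 3600 / 258
Capacity = 13.95 trains/hour

13.95


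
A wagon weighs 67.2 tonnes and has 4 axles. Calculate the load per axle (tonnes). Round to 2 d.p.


Load per axle = total weight / number of axles
Load = 67.2 / 4
Load = 16.80 tonnes

16.80


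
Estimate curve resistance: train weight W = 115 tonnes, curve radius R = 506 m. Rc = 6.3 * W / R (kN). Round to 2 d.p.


Rc = 6.3 * W / R
Rc = 6.3 * 115 / 506
Rc = 724.5 / 506
Rc = 1.43 kN

1.43


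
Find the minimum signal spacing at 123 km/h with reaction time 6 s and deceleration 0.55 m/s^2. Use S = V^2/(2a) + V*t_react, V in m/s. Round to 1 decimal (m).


V = 123 / 3.6 = 34.1667 m/s
Braking distance = 34.1667^2 / (2*0.55) = 1061.2374 m
Sighting distance = 34.1667 * 6 = 205.0 m
S = 1061.2374 + 205.0 = 1266.2 m

1266.2


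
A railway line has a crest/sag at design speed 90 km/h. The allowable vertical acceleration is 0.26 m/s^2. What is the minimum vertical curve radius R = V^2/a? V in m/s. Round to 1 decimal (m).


Convert speed: V = 90 / 3.6 = 25.0 m/s
V^2 = 625.0 m^2/s^2
R_v = 625.0 / 0.26
R_v = 2403.8 m

2403.8


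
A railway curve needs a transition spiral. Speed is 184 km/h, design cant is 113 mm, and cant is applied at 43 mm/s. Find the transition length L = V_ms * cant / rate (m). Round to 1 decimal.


Convert speed: V = 184 / 3.6 = 51.1111 m/s
L = 51.1111 * 113 / 43
L = 5775.5556 / 43
L = 134.3 m

134.3


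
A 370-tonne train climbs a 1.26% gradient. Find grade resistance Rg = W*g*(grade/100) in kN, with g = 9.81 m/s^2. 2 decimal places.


Rg = W * 9.81 * grade / 100
Rg = 370 * 9.81 * 1.26 / 100
Rg = 3629.7 * 0.0126
Rg = 45.73 kN

45.73


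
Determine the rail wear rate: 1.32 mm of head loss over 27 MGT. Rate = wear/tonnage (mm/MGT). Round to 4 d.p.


Wear rate = total wear / cumulative tonnage
Rate = 1.32 / 27
Rate = 0.0489 mm/MGT

0.0489


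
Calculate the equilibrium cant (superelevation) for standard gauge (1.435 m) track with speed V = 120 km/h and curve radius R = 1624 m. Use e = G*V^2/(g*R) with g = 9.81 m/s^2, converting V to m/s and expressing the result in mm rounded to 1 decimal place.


Convert speed: V = 120 / 3.6 = 33.3333 m/s
Apply formula: e = 1.435 * 33.3333^2 / (9.81 * 1624)
e = 1.435 * 1111.1111 / 15931.44
e = 0.100082 m = 100.1 mm

100.1


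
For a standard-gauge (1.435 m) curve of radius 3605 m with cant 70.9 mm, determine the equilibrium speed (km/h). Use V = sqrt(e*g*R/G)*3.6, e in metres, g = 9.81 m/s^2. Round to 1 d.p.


Convert cant: e = 70.9 mm = 0.0709 m
V_ms = sqrt(0.0709 * 9.81 * 3605 / 1.435)
V_ms = sqrt(1747.304561) = 41.8008 m/s
V = 41.8008 * 3.6 = 150.5 km/h

150.5


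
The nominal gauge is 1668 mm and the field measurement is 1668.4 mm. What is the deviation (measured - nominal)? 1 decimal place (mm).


Deviation = measured - nominal
Deviation = 1668.4 - 1668
Deviation = 0.4 mm

0.4


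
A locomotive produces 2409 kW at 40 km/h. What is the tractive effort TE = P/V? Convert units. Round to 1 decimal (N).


Convert: P = 2409 kW = 2409000 W
V = 40 / 3.6 = 11.1111 m/s
TE = 2409000 / 11.1111
TE = 216810.0 N

216810.0


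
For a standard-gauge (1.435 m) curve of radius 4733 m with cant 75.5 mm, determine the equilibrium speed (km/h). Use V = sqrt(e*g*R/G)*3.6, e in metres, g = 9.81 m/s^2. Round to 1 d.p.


Convert cant: e = 75.5 mm = 0.0755 m
V_ms = sqrt(0.0755 * 9.81 * 4733 / 1.435)
V_ms = sqrt(2442.87116) = 49.4254 m/s
V = 49.4254 * 3.6 = 177.9 km/h

177.9


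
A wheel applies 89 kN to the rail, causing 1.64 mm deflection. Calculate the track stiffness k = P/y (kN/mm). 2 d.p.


Track stiffness k = P / y
k = 89 / 1.64
k = 54.27 kN/mm

54.27


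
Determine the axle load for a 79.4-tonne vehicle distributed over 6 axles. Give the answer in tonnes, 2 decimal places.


Load per axle = total weight / number of axles
Load = 79.4 / 6
Load = 13.23 tonnes

13.23


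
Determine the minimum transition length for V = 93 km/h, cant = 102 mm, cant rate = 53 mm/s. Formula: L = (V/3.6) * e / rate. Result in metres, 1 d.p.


Convert speed: V = 93 / 3.6 = 25.8333 m/s
L = 25.8333 * 102 / 53
L = 2635.0 / 53
L = 49.7 m

49.7


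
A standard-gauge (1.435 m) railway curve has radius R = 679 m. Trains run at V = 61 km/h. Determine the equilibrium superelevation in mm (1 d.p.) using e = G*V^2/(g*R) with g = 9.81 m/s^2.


Convert speed: V = 61 / 3.6 = 16.9444 m/s
Apply formula: e = 1.435 * 16.9444^2 / (9.81 * 679)
e = 1.435 * 287.1142 / 6660.99
e = 0.061854 m = 61.9 mm

61.9


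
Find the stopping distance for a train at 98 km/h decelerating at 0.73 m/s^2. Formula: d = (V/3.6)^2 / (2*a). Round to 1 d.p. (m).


Convert speed: V = 98 / 3.6 = 27.2222 m/s
V^2 = 741.0494
d = 741.0494 / (2 * 0.73)
d = 741.0494 / 1.46
d = 507.6 m

507.6


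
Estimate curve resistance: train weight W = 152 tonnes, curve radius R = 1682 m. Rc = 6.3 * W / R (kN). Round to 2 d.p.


Rc = 6.3 * W / R
Rc = 6.3 * 152 / 1682
Rc = 957.6 / 1682
Rc = 0.57 kN

0.57


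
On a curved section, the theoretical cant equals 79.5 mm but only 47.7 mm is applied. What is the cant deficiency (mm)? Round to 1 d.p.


Cant deficiency = equilibrium cant - actual cant
CD = 79.5 - 47.7
CD = 31.8 mm

31.8


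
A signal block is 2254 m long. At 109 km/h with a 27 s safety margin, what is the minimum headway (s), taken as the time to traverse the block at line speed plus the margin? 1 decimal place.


V = 109 / 3.6 = 30.2778 m/s
Block traversal time = 2254 / 30.2778 = 74.444 s
Headway = 74.444 + 27
Headway = 101.4 s

101.4


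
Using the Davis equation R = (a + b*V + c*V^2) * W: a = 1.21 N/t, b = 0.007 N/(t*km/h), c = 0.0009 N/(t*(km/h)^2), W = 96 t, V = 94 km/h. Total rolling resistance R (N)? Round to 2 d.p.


b*V = 0.007 * 94 = 0.658
c*V^2 = 0.0009 * 8836 = 7.9524
R_per_t = 1.21 + 0.658 + 7.9524 = 9.8204 N/t
R_total = 9.8204 * 96 = 942.76 N

942.76


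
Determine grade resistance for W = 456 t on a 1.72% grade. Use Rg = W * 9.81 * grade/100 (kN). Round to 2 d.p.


Rg = W * 9.81 * grade / 100
Rg = 456 * 9.81 * 1.72 / 100
Rg = 4473.36 * 0.0172
Rg = 76.94 kN

76.94


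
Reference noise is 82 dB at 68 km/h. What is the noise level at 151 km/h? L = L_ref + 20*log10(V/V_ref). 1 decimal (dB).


V/V_ref = 151 / 68 = 2.220588
log10(2.220588) = 0.346468
20 * 0.346468 = 6.9294
L = 82 + 6.9294 = 88.9 dB

88.9


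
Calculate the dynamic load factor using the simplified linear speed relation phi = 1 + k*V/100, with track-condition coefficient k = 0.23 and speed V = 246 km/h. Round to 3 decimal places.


phi = 1 + k * V / 100
phi = 1 + 0.23 * 246 / 100
phi = 1 + 0.5658
phi = 1.566

1.566


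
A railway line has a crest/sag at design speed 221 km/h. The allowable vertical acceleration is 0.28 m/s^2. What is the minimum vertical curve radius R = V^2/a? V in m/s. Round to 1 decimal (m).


Convert speed: V = 221 / 3.6 = 61.3889 m/s
V^2 = 3768.5957 m^2/s^2
R_v = 3768.5957 / 0.28
R_v = 13459.3 m

13459.3


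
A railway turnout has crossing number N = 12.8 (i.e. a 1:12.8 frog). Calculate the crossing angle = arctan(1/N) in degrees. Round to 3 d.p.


1/N = 1/12.8 = 0.078125
angle = arctan(0.078125) = 0.077967 rad
angle = 0.077967 * 180/pi = 4.467 degrees

4.467


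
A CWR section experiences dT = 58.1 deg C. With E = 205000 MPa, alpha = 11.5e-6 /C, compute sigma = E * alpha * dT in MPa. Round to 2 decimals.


sigma = E * alpha * dT
sigma = 205000 * 11.5e-6 * 58.1
sigma = 2.3575 * 58.1
sigma = 136.97 MPa

136.97


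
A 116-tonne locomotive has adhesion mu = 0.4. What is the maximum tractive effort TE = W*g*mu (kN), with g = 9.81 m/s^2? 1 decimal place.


TE_max = W * g * mu
TE_max = 116 * 9.81 * 0.4
TE_max = 1137.96 * 0.4
TE_max = 455.2 kN

455.2


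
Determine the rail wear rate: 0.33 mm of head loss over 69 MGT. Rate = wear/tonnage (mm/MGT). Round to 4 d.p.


Wear rate = total wear / cumulative tonnage
Rate = 0.33 / 69
Rate = 0.0048 mm/MGT

0.0048


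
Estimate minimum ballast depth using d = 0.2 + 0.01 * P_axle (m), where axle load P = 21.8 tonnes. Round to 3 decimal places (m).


d = 0.2 + 0.01 * 21.8
d = 0.2 + 0.218
d = 0.418 m

0.418


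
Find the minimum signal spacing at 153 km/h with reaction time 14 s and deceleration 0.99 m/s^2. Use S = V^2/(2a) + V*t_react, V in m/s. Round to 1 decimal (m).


V = 153 / 3.6 = 42.5 m/s
Braking distance = 42.5^2 / (2*0.99) = 912.2475 m
Sighting distance = 42.5 * 14 = 595.0 m
S = 912.2475 + 595.0 = 1507.2 m

1507.2


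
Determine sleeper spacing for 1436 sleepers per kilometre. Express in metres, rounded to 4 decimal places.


Spacing = 1000 m / number of sleepers
Spacing = 1000 / 1436
Spacing = 0.6964 m

0.6964


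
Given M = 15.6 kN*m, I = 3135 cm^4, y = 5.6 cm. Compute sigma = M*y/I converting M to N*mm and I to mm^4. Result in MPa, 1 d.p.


Convert units:
M = 15.6 kN*m = 15600000 N*mm
y = 5.6 cm = 56 mm
I = 3135 cm^4 = 31350000 mm^4
sigma = 15600000 * 56 / 31350000
sigma = 27.9 MPa

27.9


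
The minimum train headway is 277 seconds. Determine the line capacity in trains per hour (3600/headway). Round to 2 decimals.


Capacity = 3600 / headway
Capacity = 3600 / 277
Capacity = 13.00 trains/hour

13.00


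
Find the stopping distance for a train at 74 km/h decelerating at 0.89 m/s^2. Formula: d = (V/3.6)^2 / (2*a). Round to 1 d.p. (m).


Convert speed: V = 74 / 3.6 = 20.5556 m/s
V^2 = 422.5309
d = 422.5309 / (2 * 0.89)
d = 422.5309 / 1.78
d = 237.4 m

237.4


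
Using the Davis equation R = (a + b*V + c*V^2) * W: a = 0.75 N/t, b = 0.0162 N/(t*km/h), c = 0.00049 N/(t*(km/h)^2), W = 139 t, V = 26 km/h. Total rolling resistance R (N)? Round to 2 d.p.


b*V = 0.0162 * 26 = 0.4212
c*V^2 = 0.00049 * 676 = 0.33124
R_per_t = 0.75 + 0.4212 + 0.33124 = 1.50244 N/t
R_total = 1.50244 * 139 = 208.84 N

208.84


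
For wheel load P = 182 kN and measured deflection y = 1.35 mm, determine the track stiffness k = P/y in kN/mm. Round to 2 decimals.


Track stiffness k = P / y
k = 182 / 1.35
k = 134.81 kN/mm

134.81


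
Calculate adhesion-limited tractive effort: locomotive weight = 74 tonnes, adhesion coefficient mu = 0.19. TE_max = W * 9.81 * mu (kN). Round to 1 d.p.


TE_max = W * g * mu
TE_max = 74 * 9.81 * 0.19
TE_max = 725.94 * 0.19
TE_max = 137.9 kN

137.9


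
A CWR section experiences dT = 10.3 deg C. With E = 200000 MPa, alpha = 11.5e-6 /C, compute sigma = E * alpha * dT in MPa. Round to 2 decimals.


sigma = E * alpha * dT
sigma = 200000 * 11.5e-6 * 10.3
sigma = 2.3 * 10.3
sigma = 23.69 MPa

23.69


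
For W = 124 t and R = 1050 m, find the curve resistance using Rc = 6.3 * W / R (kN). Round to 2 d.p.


Rc = 6.3 * W / R
Rc = 6.3 * 124 / 1050
Rc = 781.2 / 1050
Rc = 0.74 kN

0.74


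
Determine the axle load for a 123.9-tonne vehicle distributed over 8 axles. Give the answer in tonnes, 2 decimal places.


Load per axle = total weight / number of axles
Load = 123.9 / 8
Load = 15.49 tonnes

15.49


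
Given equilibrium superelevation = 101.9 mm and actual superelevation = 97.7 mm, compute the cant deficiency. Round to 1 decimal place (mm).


Cant deficiency = equilibrium cant - actual cant
CD = 101.9 - 97.7
CD = 4.2 mm

4.2


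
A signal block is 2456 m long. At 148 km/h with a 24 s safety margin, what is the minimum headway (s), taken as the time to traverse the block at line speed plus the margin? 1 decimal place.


V = 148 / 3.6 = 41.1111 m/s
Block traversal time = 2456 / 41.1111 = 59.7405 s
Headway = 59.7405 + 24
Headway = 83.7 s

83.7


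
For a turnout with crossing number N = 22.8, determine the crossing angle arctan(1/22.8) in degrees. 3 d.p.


1/N = 1/22.8 = 0.04386
angle = arctan(0.04386) = 0.043832 rad
angle = 0.043832 * 180/pi = 2.511 degrees

2.511


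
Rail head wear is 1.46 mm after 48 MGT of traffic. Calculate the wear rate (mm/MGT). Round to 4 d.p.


Wear rate = total wear / cumulative tonnage
Rate = 1.46 / 48
Rate = 0.0304 mm/MGT

0.0304


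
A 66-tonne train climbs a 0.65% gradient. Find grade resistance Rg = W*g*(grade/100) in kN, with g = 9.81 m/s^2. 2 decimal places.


Rg = W * 9.81 * grade / 100
Rg = 66 * 9.81 * 0.65 / 100
Rg = 647.46 * 0.0065
Rg = 4.21 kN

4.21


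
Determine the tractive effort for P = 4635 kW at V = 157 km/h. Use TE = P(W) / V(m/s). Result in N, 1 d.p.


Convert: P = 4635 kW = 4635000 W
V = 157 / 3.6 = 43.6111 m/s
TE = 4635000 / 43.6111
TE = 106280.3 N

106280.3


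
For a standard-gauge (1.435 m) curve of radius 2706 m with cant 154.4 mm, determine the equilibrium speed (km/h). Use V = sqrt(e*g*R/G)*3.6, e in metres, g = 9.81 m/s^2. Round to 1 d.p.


Convert cant: e = 154.4 mm = 0.1544 m
V_ms = sqrt(0.1544 * 9.81 * 2706 / 1.435)
V_ms = sqrt(2856.223543) = 53.4436 m/s
V = 53.4436 * 3.6 = 192.4 km/h

192.4


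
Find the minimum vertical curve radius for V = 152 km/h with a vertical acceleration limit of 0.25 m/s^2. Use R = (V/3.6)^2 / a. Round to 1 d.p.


Convert speed: V = 152 / 3.6 = 42.2222 m/s
V^2 = 1782.716 m^2/s^2
R_v = 1782.716 / 0.25
R_v = 7130.9 m

7130.9


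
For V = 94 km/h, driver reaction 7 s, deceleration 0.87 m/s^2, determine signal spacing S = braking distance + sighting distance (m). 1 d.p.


V = 94 / 3.6 = 26.1111 m/s
Braking distance = 26.1111^2 / (2*0.87) = 391.8334 m
Sighting distance = 26.1111 * 7 = 182.7778 m
S = 391.8334 + 182.7778 = 574.6 m

574.6


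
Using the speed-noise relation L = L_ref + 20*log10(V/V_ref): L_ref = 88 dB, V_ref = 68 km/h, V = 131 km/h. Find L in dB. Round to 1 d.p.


V/V_ref = 131 / 68 = 1.926471
log10(1.926471) = 0.284762
20 * 0.284762 = 5.6952
L = 88 + 5.6952 = 93.7 dB

93.7


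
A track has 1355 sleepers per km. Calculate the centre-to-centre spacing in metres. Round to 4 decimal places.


Spacing = 1000 m / number of sleepers
Spacing = 1000 / 1355
Spacing = 0.7380 m

0.7380


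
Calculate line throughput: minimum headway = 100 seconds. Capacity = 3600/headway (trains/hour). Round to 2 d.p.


Capacity = 3600 / headway
Capacity = 3600 / 100
Capacity = 36.00 trains/hour

36.00


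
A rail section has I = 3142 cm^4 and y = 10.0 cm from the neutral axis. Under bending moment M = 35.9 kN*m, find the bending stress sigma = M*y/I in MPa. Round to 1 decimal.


Convert units:
M = 35.9 kN*m = 35900000 N*mm
y = 10.0 cm = 100 mm
I = 3142 cm^4 = 31420000 mm^4
sigma = 35900000 * 100 / 31420000
sigma = 114.3 MPa

114.3


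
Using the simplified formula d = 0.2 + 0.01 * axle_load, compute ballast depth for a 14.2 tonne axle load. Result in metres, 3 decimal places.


d = 0.2 + 0.01 * 14.2
d = 0.2 + 0.142
d = 0.342 m

0.342


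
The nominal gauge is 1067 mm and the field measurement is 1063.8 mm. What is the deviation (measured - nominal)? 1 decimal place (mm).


Deviation = measured - nominal
Deviation = 1063.8 - 1067
Deviation = -3.2 mm

-3.2


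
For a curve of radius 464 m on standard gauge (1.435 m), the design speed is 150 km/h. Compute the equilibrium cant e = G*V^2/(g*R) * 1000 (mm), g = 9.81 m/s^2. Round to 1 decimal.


Convert speed: V = 150 / 3.6 = 41.6667 m/s
Apply formula: e = 1.435 * 41.6667^2 / (9.81 * 464)
e = 1.435 * 1736.1111 / 4551.84
e = 0.547321 m = 547.3 mm

547.3


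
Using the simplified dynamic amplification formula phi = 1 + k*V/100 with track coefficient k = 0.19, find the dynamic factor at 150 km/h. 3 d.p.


phi = 1 + k * V / 100
phi = 1 + 0.19 * 150 / 100
phi = 1 + 0.285
phi = 1.285

1.285


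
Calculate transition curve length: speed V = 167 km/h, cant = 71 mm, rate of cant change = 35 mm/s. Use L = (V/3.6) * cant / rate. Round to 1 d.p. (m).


Convert speed: V = 167 / 3.6 = 46.3889 m/s
L = 46.3889 * 71 / 35
L = 3293.6111 / 35
L = 94.1 m

94.1


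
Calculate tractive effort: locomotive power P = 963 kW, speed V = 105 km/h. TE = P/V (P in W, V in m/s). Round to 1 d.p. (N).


Convert: P = 963 kW = 963000 W
V = 105 / 3.6 = 29.1667 m/s
TE = 963000 / 29.1667
TE = 33017.1 N

33017.1


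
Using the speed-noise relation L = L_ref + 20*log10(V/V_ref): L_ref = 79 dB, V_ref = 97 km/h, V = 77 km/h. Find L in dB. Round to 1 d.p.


V/V_ref = 77 / 97 = 0.793814
log10(0.793814) = -0.100281
20 * -0.100281 = -2.0056
L = 79 + -2.0056 = 77.0 dB

77.0


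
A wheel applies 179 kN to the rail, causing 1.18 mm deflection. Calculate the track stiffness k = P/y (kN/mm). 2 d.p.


Track stiffness k = P / y
k = 179 / 1.18
k = 151.69 kN/mm

151.69


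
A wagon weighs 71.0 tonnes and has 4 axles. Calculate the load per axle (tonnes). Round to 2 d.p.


Load per axle = total weight / number of axles
Load = 71.0 / 4
Load = 17.75 tonnes

17.75


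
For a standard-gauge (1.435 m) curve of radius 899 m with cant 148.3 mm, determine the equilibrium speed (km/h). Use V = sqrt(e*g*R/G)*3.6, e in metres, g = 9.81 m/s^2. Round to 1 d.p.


Convert cant: e = 148.3 mm = 0.1483 m
V_ms = sqrt(0.1483 * 9.81 * 899 / 1.435)
V_ms = sqrt(911.41873) = 30.1897 m/s
V = 30.1897 * 3.6 = 108.7 km/h

108.7


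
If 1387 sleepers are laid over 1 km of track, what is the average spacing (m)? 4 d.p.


Spacing = 1000 m / number of sleepers
Spacing = 1000 / 1387
Spacing = 0.7210 m

0.7210


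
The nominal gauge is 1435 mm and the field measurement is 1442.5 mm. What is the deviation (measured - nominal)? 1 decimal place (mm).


Deviation = measured - nominal
Deviation = 1442.5 - 1435
Deviation = 7.5 mm

7.5


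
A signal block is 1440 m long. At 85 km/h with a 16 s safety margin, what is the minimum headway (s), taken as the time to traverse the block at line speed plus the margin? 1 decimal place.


V = 85 / 3.6 = 23.6111 m/s
Block traversal time = 1440 / 23.6111 = 60.9882 s
Headway = 60.9882 + 16
Headway = 77.0 s

77.0


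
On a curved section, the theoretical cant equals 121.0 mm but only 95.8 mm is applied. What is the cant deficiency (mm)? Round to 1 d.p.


Cant deficiency = equilibrium cant - actual cant
CD = 121.0 - 95.8
CD = 25.2 mm

25.2


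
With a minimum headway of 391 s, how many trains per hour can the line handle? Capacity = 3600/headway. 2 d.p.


Capacity = 3600 / headway
Capacity = 3600 / 391
Capacity = 9.21 trains/hour

9.21


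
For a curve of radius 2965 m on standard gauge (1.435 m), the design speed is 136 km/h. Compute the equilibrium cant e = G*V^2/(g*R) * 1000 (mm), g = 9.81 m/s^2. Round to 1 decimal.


Convert speed: V = 136 / 3.6 = 37.7778 m/s
Apply formula: e = 1.435 * 37.7778^2 / (9.81 * 2965)
e = 1.435 * 1427.1605 / 29086.65
e = 0.070409 m = 70.4 mm

70.4


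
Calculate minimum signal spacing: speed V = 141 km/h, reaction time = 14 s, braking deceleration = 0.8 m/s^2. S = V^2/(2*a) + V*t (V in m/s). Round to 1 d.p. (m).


V = 141 / 3.6 = 39.1667 m/s
Braking distance = 39.1667^2 / (2*0.8) = 958.7674 m
Sighting distance = 39.1667 * 14 = 548.3333 m
S = 958.7674 + 548.3333 = 1507.1 m

1507.1


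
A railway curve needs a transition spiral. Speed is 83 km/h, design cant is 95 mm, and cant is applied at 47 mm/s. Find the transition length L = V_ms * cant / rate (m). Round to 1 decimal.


Convert speed: V = 83 / 3.6 = 23.0556 m/s
L = 23.0556 * 95 / 47
L = 2190.2778 / 47
L = 46.6 m

46.6


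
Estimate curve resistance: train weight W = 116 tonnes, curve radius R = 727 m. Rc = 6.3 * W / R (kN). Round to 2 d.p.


Rc = 6.3 * W / R
Rc = 6.3 * 116 / 727
Rc = 730.8 / 727
Rc = 1.01 kN

1.01


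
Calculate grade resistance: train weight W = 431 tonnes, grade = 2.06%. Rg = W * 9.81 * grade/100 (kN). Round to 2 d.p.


Rg = W * 9.81 * grade / 100
Rg = 431 * 9.81 * 2.06 / 100
Rg = 4228.11 * 0.0206
Rg = 87.10 kN

87.10


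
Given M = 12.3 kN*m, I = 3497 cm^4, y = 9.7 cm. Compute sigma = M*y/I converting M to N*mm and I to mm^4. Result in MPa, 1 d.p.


Convert units:
M = 12.3 kN*m = 12300000 N*mm
y = 9.7 cm = 97 mm
I = 3497 cm^4 = 34970000 mm^4
sigma = 12300000 * 97 / 34970000
sigma = 34.1 MPa

34.1


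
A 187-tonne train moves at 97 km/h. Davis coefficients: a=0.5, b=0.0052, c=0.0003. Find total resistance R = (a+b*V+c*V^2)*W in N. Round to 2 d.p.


b*V = 0.0052 * 97 = 0.5044
c*V^2 = 0.0003 * 9409 = 2.8227
R_per_t = 0.5 + 0.5044 + 2.8227 = 3.8271 N/t
R_total = 3.8271 * 187 = 715.67 N

715.67


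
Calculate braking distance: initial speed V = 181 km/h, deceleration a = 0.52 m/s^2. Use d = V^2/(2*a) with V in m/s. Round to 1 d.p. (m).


Convert speed: V = 181 / 3.6 = 50.2778 m/s
V^2 = 2527.8549
d = 2527.8549 / (2 * 0.52)
d = 2527.8549 / 1.04
d = 2430.6 m

2430.6


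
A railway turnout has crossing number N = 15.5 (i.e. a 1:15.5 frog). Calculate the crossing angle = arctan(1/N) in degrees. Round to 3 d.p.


1/N = 1/15.5 = 0.064516
angle = arctan(0.064516) = 0.064427 rad
angle = 0.064427 * 180/pi = 3.691 degrees

3.691


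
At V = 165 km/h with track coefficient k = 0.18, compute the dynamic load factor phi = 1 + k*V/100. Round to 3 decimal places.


phi = 1 + k * V / 100
phi = 1 + 0.18 * 165 / 100
phi = 1 + 0.297
phi = 1.297

1.297


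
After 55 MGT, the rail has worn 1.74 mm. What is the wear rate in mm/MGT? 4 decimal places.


Wear rate = total wear / cumulative tonnage
Rate = 1.74 / 55
Rate = 0.0316 mm/MGT

0.0316


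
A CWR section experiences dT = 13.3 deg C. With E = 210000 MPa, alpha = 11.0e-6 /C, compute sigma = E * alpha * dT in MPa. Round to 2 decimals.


sigma = E * alpha * dT
sigma = 210000 * 11.0e-6 * 13.3
sigma = 2.31 * 13.3
sigma = 30.72 MPa

30.72


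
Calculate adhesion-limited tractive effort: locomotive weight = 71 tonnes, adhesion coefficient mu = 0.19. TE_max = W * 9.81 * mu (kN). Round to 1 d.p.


TE_max = W * g * mu
TE_max = 71 * 9.81 * 0.19
TE_max = 696.51 * 0.19
TE_max = 132.3 kN

132.3


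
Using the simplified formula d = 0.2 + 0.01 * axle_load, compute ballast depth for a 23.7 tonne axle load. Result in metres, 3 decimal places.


d = 0.2 + 0.01 * 23.7
d = 0.2 + 0.237
d = 0.437 m

0.437


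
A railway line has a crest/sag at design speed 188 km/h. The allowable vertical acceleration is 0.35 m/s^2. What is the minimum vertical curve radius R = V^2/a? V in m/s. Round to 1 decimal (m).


Convert speed: V = 188 / 3.6 = 52.2222 m/s
V^2 = 2727.1605 m^2/s^2
R_v = 2727.1605 / 0.35
R_v = 7791.9 m

7791.9


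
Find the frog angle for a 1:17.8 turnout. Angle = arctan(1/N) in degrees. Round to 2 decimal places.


1/N = 1/17.8 = 0.05618
angle = arctan(0.05618) = 0.056121 rad
angle = 0.056121 * 180/pi = 3.22 degrees

3.22


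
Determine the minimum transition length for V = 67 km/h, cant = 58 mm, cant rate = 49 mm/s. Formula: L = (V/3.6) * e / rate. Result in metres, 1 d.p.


Convert speed: V = 67 / 3.6 = 18.6111 m/s
L = 18.6111 * 58 / 49
L = 1079.4444 / 49
L = 22.0 m

22.0


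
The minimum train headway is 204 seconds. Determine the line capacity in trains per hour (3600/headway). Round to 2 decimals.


Capacity = 3600 / headway
Capacity = 3600 / 204
Capacity = 17.65 trains/hour

17.65


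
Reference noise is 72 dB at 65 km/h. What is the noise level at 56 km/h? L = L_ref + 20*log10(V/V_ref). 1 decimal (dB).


V/V_ref = 56 / 65 = 0.861538
log10(0.861538) = -0.064725
20 * -0.064725 = -1.2945
L = 72 + -1.2945 = 70.7 dB

70.7


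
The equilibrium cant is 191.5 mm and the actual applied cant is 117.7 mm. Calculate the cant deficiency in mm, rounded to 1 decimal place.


Cant deficiency = equilibrium cant - actual cant
CD = 191.5 - 117.7
CD = 73.8 mm

73.8


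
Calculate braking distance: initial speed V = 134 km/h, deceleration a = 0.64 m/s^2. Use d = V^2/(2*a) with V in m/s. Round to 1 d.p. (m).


Convert speed: V = 134 / 3.6 = 37.2222 m/s
V^2 = 1385.4938
d = 1385.4938 / (2 * 0.64)
d = 1385.4938 / 1.28
d = 1082.4 m

1082.4


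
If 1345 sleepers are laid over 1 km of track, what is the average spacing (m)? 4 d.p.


Spacing = 1000 m / number of sleepers
Spacing = 1000 / 1345
Spacing = 0.7435 m

0.7435


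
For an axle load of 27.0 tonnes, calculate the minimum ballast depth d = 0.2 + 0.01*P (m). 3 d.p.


d = 0.2 + 0.01 * 27.0
d = 0.2 + 0.27
d = 0.470 m

0.470


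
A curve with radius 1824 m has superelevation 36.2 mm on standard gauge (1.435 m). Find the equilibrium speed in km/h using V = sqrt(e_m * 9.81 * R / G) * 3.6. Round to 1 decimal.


Convert cant: e = 36.2 mm = 0.0362 m
V_ms = sqrt(0.0362 * 9.81 * 1824 / 1.435)
V_ms = sqrt(451.388521) = 21.2459 m/s
V = 21.2459 * 3.6 = 76.5 km/h

76.5


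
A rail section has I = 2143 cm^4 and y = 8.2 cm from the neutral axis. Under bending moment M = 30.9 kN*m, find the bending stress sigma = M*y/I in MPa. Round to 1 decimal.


Convert units:
M = 30.9 kN*m = 30900000 N*mm
y = 8.2 cm = 82 mm
I = 2143 cm^4 = 21430000 mm^4
sigma = 30900000 * 82 / 21430000
sigma = 118.2 MPa

118.2


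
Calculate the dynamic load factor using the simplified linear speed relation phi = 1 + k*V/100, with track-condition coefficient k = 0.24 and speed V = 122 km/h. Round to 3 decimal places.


phi = 1 + k * V / 100
phi = 1 + 0.24 * 122 / 100
phi = 1 + 0.2928
phi = 1.293

1.293


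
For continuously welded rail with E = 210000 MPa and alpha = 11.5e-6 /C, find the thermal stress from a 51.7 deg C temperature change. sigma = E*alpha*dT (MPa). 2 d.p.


sigma = E * alpha * dT
sigma = 210000 * 11.5e-6 * 51.7
sigma = 2.415 * 51.7
sigma = 124.86 MPa

124.86


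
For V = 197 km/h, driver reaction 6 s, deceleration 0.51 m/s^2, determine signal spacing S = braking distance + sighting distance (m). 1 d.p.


V = 197 / 3.6 = 54.7222 m/s
Braking distance = 54.7222^2 / (2*0.51) = 2935.8055 m
Sighting distance = 54.7222 * 6 = 328.3333 m
S = 2935.8055 + 328.3333 = 3264.1 m

3264.1


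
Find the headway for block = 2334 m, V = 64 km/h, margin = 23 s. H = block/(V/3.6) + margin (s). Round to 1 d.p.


V = 64 / 3.6 = 17.7778 m/s
Block traversal time = 2334 / 17.7778 = 131.2875 s
Headway = 131.2875 + 23
Headway = 154.3 s

154.3


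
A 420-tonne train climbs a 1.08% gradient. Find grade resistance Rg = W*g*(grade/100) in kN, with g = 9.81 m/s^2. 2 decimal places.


Rg = W * 9.81 * grade / 100
Rg = 420 * 9.81 * 1.08 / 100
Rg = 4120.2 * 0.0108
Rg = 44.50 kN

44.50


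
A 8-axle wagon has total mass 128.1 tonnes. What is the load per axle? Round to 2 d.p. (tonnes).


Load per axle = total weight / number of axles
Load = 128.1 / 8
Load = 16.01 tonnes

16.01


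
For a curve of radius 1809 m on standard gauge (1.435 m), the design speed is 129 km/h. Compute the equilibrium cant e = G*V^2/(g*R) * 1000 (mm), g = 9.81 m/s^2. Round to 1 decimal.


Convert speed: V = 129 / 3.6 = 35.8333 m/s
Apply formula: e = 1.435 * 35.8333^2 / (9.81 * 1809)
e = 1.435 * 1284.0278 / 17746.29
e = 0.103829 m = 103.8 mm

103.8


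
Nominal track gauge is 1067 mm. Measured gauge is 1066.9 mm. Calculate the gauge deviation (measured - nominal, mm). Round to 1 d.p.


Deviation = measured - nominal
Deviation = 1066.9 - 1067
Deviation = -0.1 mm

-0.1


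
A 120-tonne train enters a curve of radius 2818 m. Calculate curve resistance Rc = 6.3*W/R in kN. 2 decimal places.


Rc = 6.3 * W / R
Rc = 6.3 * 120 / 2818
Rc = 756.0 / 2818
Rc = 0.27 kN

0.27


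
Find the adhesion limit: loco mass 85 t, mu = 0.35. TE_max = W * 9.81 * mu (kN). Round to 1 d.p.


TE_max = W * g * mu
TE_max = 85 * 9.81 * 0.35
TE_max = 833.85 * 0.35
TE_max = 291.8 kN

291.8


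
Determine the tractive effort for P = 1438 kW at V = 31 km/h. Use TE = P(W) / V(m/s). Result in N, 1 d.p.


Convert: P = 1438 kW = 1438000 W
V = 31 / 3.6 = 8.6111 m/s
TE = 1438000 / 8.6111
TE = 166993.5 N

166993.5


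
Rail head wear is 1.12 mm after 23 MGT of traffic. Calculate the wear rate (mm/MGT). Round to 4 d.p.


Wear rate = total wear / cumulative tonnage
Rate = 1.12 / 23
Rate = 0.0487 mm/MGT

0.0487


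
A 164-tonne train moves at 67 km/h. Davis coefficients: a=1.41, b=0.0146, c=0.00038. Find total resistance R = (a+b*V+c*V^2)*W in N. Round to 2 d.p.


b*V = 0.0146 * 67 = 0.9782
c*V^2 = 0.00038 * 4489 = 1.70582
R_per_t = 1.41 + 0.9782 + 1.70582 = 4.09402 N/t
R_total = 4.09402 * 164 = 671.42 N

671.42


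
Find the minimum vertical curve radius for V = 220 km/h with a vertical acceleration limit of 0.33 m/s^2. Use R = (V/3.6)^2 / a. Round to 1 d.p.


Convert speed: V = 220 / 3.6 = 61.1111 m/s
V^2 = 3734.5679 m^2/s^2
R_v = 3734.5679 / 0.33
R_v = 11316.9 m

11316.9


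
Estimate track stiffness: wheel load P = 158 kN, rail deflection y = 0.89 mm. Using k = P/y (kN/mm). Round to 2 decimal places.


Track stiffness k = P / y
k = 158 / 0.89
k = 177.53 kN/mm

177.53


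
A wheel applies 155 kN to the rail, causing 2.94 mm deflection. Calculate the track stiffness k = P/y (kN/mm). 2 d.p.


Track stiffness k = P / y
k = 155 / 2.94
k = 52.72 kN/mm

52.72


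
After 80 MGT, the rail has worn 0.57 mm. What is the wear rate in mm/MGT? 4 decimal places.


Wear rate = total wear / cumulative tonnage
Rate = 0.57 / 80
Rate = 0.0071 mm/MGT

0.0071


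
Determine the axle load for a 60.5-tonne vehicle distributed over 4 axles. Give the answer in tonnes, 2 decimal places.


Load per axle = total weight / number of axles
Load = 60.5 / 4
Load = 15.13 tonnes

15.13


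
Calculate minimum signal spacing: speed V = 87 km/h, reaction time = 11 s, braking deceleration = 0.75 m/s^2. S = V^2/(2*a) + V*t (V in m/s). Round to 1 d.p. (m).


V = 87 / 3.6 = 24.1667 m/s
Braking distance = 24.1667^2 / (2*0.75) = 389.3519 m
Sighting distance = 24.1667 * 11 = 265.8333 m
S = 389.3519 + 265.8333 = 655.2 m

655.2


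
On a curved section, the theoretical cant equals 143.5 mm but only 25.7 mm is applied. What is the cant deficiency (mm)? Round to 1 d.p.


Cant deficiency = equilibrium cant - actual cant
CD = 143.5 - 25.7
CD = 117.8 mm

117.8


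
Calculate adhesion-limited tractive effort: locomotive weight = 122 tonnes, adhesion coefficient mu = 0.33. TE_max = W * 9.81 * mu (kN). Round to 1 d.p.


TE_max = W * g * mu
TE_max = 122 * 9.81 * 0.33
TE_max = 1196.82 * 0.33
TE_max = 395.0 kN

395.0


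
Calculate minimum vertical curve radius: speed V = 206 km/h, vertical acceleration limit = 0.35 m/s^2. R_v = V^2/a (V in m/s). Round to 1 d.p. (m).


Convert speed: V = 206 / 3.6 = 57.2222 m/s
V^2 = 3274.3827 m^2/s^2
R_v = 3274.3827 / 0.35
R_v = 9355.4 m

9355.4


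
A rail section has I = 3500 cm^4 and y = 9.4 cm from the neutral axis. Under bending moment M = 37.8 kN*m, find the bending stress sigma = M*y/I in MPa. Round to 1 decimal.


Convert units:
M = 37.8 kN*m = 37800000 N*mm
y = 9.4 cm = 94 mm
I = 3500 cm^4 = 35000000 mm^4
sigma = 37800000 * 94 / 35000000
sigma = 101.5 MPa

101.5


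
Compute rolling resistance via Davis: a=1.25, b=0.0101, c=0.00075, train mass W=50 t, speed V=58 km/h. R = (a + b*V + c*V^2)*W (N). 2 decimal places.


b*V = 0.0101 * 58 = 0.5858
c*V^2 = 0.00075 * 3364 = 2.523
R_per_t = 1.25 + 0.5858 + 2.523 = 4.3588 N/t
R_total = 4.3588 * 50 = 217.94 N

217.94


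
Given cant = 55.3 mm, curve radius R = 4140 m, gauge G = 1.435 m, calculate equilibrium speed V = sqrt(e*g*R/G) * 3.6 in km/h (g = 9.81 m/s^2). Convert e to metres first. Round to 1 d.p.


Convert cant: e = 55.3 mm = 0.0553 m
V_ms = sqrt(0.0553 * 9.81 * 4140 / 1.435)
V_ms = sqrt(1565.101756) = 39.5614 m/s
V = 39.5614 * 3.6 = 142.4 km/h

142.4
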